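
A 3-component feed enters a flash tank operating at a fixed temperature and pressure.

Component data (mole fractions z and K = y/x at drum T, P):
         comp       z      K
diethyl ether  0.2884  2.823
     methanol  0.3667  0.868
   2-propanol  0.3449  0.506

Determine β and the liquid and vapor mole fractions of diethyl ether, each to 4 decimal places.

β = 0.4927, x_diethyl ether = 0.1519, y_diethyl ether = 0.4289

Material balance + equilibrium reduce to Σ zᵢ(Kᵢ−1)/(1+β(Kᵢ−1)) = 0.
Check two-phase: ΣzᵢKᵢ = 1.3070 > 1 and Σzᵢ/Kᵢ = 1.2062 > 1, so g(0) = 0.3070 > 0 and g(1) = -0.2062 < 0.
Iterate (Newton) starting at β = 0.56:
  β = 0.5600: g = -0.02765, g' = -0.4030 → β = 0.4914
  β = 0.4914: g = 0.00056, g' = -0.4208 → β = 0.4927
Converged at β = 0.4927.
Compositions from xᵢ = zᵢ/(1+β(Kᵢ−1)), yᵢ = Kᵢxᵢ:
  diethyl ether: x = 0.1519, y = 0.4289
  methanol: x = 0.3922, y = 0.3404
  2-propanol: x = 0.4559, y = 0.2307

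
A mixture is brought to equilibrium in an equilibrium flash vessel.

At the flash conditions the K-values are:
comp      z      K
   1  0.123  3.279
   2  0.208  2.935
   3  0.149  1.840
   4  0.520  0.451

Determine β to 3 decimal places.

Material balance + equilibrium reduce to Σ zᵢ(Kᵢ−1)/(1+β(Kᵢ−1)) = 0.
Check two-phase: ΣzᵢKᵢ = 1.522 > 1 and Σzᵢ/Kᵢ = 1.342 > 1, so g(0) = 0.522 > 0 and g(1) = -0.342 < 0.
Newton–Raphson from β = 0.46:
  β = 0.460: g = 0.0581, g' = -0.705 → β = 0.542
  β = 0.542: g = 0.0012, g' = -0.681 → β = 0.544
Converged at β = 0.544.

β = 0.544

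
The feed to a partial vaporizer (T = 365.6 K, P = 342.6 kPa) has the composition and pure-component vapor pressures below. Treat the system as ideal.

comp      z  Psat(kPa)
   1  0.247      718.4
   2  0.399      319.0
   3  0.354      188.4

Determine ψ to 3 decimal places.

Raoult's law: Kᵢ = Pᵢˢᵃᵗ/P = Pᵢˢᵃᵗ/342.6.
  K_1 = 718.4/342.6 = 2.09691, K_2 = 319.0/342.6 = 0.93112, K_3 = 188.4/342.6 = 0.54991
Material balance + equilibrium reduce to Σ zᵢ(Kᵢ−1)/(1+ψ(Kᵢ−1)) = 0.
Feasibility: ΣzᵢKᵢ = 1.084, Σzᵢ/Kᵢ = 1.190 — both > 1, two phases present.
Iterate (Newton) starting at ψ = 0.41:
  ψ = 0.410: g = -0.0368, g' = -0.251 → ψ = 0.264
  ψ = 0.264: g = 0.0014, g' = -0.273 → ψ = 0.269
Converged at ψ = 0.269.

ψ = 0.269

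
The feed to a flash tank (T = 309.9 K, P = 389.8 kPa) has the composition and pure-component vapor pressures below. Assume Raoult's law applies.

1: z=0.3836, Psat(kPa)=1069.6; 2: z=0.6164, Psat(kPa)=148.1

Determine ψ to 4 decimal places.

ψ = 0.2652

Raoult's law: Kᵢ = Pᵢˢᵃᵗ/P = Pᵢˢᵃᵗ/389.8.
  K_1 = 1069.6/389.8 = 2.743971, K_2 = 148.1/389.8 = 0.379938
Let ψ = V/F and solve Σ zᵢ(Kᵢ−1)/(1+ψ(Kᵢ−1)) = 0.
Check two-phase: ΣzᵢKᵢ = 1.2868 > 1 and Σzᵢ/Kᵢ = 1.7622 > 1, so g(0) = 0.2868 > 0 and g(1) = -0.7622 < 0.
Binary case is linear: z₁(K₁−1)(1+ψ(K₂−1)) + z₂(K₂−1)(1+ψ(K₁−1)) = 0
⇒ ψ = [z₁(K₁−1)+z₂(K₂−1)] / [−(K₁−1)(K₂−1)] = 0.28678/1.08137 = 0.2652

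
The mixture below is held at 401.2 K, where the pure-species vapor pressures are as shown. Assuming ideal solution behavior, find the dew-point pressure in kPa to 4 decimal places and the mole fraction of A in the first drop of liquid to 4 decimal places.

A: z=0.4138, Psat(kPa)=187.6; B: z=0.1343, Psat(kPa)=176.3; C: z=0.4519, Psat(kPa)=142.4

Pdew = 162.8404 kPa, x_A = 0.3592

At the dew point ψ → 1, so Σzᵢ/Kᵢ = 1 with Kᵢ = Pᵢˢᵃᵗ/P ⇒ 1/P = Σzᵢ/Pᵢˢᵃᵗ.
1/P = 0.4138/187.6 + 0.1343/176.3 + 0.4519/142.4 = 0.0061410 ⇒ P = 162.8404 kPa
xᵢ = zᵢP/Pᵢˢᵃᵗ ⇒ x_A = 0.4138·162.8404/187.6 = 0.3592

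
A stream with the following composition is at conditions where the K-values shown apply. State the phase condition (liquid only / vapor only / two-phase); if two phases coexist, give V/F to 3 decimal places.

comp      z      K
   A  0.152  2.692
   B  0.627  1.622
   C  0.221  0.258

two-phase, V/F = 0.762

ΣzᵢKᵢ = 1.483; Σzᵢ/Kᵢ = 1.300.
Both exceed 1, so a two-phase solution exists.
Newton–Raphson from ψ = 0.39:
  ψ = 0.390: g = 0.2380, g' = -0.556 → ψ = 0.818
  ψ = 0.818: g = -0.0510, g' = -0.971 → ψ = 0.766
  ψ = 0.766: g = -0.0035, g' = -0.846 → ψ = 0.762
Converged at ψ = 0.762.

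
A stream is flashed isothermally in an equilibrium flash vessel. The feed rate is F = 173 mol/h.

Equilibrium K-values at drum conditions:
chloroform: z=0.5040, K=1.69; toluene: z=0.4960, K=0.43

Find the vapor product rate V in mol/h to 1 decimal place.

V = 28.6 mol/h

Binary case is linear: z₁(K₁−1)(1+ψ(K₂−1)) + z₂(K₂−1)(1+ψ(K₁−1)) = 0
⇒ ψ = [z₁(K₁−1)+z₂(K₂−1)] / [−(K₁−1)(K₂−1)] = 0.06504/0.39330 = 0.1654
Then V = ψ·F = 0.1654·173 = 28.6 mol/h and L = F − V = 144.4 mol/h.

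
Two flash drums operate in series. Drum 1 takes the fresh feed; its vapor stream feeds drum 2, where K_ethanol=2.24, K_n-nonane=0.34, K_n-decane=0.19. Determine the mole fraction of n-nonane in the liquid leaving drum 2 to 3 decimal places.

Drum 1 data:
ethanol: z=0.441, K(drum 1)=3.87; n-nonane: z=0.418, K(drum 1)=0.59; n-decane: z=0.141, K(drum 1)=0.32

Drum 1:
Newton–Raphson from ψ₁ = 0.54:
  ψ₁ = 0.540: g = 0.1248, g' = -0.837 → ψ₁ = 0.689
  ψ₁ = 0.689: g = 0.0059, g' = -0.777 → ψ₁ = 0.697
Converged at ψ₁ = 0.697.
Drum-1 compositions:
  ethanol: x = 0.147, y = 0.569
  n-nonane: x = 0.585, y = 0.345
  n-decane: x = 0.268, y = 0.086
Drum-2 feed = drum-1 vapor: z₂ = (0.5691, 0.3452, 0.0857).
Drum 2:
Rachford–Rice: g(ψ₂) = Σ zᵢ(Kᵢ−1)/(1+ψ₂(Kᵢ−1)) = 0.
g(0) = ΣzᵢKᵢ − 1 = 0.408 and g(1) = 1 − Σzᵢ/Kᵢ = -0.720, so a root lies in (0, 1).
Newton–Raphson from ψ₂ = 0.5:
  ψ₂ = 0.500: g = -0.0211, g' = -0.827 → ψ₂ = 0.474
Converged at ψ₂ = 0.474.
  ethanol: x = 0.358, y = 0.803
  n-nonane: x = 0.502, y = 0.171
  n-decane: x = 0.139, y = 0.026

x_n-nonane (drum 2) = 0.502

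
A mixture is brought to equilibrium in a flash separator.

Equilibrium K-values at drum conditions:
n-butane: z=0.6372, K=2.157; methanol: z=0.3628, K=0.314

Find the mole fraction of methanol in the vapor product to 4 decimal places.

y_methanol = 0.1971

Let ψ = V/F and solve Σ zᵢ(Kᵢ−1)/(1+ψ(Kᵢ−1)) = 0.
Feasibility: ΣzᵢKᵢ = 1.4884, Σzᵢ/Kᵢ = 1.4508 — both > 1, two phases present.
Binary case is linear: z₁(K₁−1)(1+ψ(K₂−1)) + z₂(K₂−1)(1+ψ(K₁−1)) = 0
⇒ ψ = [z₁(K₁−1)+z₂(K₂−1)] / [−(K₁−1)(K₂−1)] = 0.48836/0.79370 = 0.6153
Compositions from xᵢ = zᵢ/(1+ψ(Kᵢ−1)), yᵢ = Kᵢxᵢ:
  n-butane: x = 0.3722, y = 0.8029
  methanol: x = 0.6278, y = 0.1971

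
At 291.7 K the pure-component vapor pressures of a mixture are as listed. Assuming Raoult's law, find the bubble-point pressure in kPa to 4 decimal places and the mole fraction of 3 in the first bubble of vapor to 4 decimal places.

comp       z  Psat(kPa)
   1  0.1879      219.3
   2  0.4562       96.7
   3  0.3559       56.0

Pbub = 105.2514 kPa, y_3 = 0.1894

At the bubble point ψ → 0, so ΣzᵢKᵢ = 1 with Kᵢ = Pᵢˢᵃᵗ/P ⇒ P = ΣzᵢPᵢˢᵃᵗ.
P = 0.1879·219.3 + 0.4562·96.7 + 0.3559·56.0 = 105.2514 kPa
yᵢ = zᵢPᵢˢᵃᵗ/P ⇒ y_3 = 0.3559·56.0/105.2514 = 0.1894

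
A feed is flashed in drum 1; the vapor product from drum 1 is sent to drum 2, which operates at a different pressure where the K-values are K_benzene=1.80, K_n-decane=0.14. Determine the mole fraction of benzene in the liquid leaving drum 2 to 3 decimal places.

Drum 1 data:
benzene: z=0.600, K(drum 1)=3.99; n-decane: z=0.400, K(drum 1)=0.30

Drum 1:
Rachford–Rice: g(ψ₁) = Σ zᵢ(Kᵢ−1)/(1+ψ₁(Kᵢ−1)) = 0.
Feasibility: ΣzᵢKᵢ = 2.514, Σzᵢ/Kᵢ = 1.484 — both > 1, two phases present.
Binary case is linear: z₁(K₁−1)(1+ψ₁(K₂−1)) + z₂(K₂−1)(1+ψ₁(K₁−1)) = 0
⇒ ψ₁ = [z₁(K₁−1)+z₂(K₂−1)] / [−(K₁−1)(K₂−1)] = 1.5140/2.0930 = 0.723
Drum-1 compositions:
  benzene: x = 0.190, y = 0.757
  n-decane: x = 0.810, y = 0.243
Drum-2 feed = drum-1 vapor: z₂ = (0.7569, 0.2431).
Drum 2:
Let ψ₂ = V/F and solve Σ zᵢ(Kᵢ−1)/(1+ψ₂(Kᵢ−1)) = 0.
Check two-phase: ΣzᵢKᵢ = 1.396 > 1 and Σzᵢ/Kᵢ = 2.157 > 1, so g(0) = 0.396 > 0 and g(1) = -1.157 < 0.
Iterate (Newton) starting at ψ₂ = 0.5:
  ψ₂ = 0.500: g = 0.0658, g' = -0.801 → ψ₂ = 0.582
  ψ₂ = 0.582: g = -0.0055, g' = -0.946 → ψ₂ = 0.576
Converged at ψ₂ = 0.576.
  benzene: x = 0.518, y = 0.933
  n-decane: x = 0.482, y = 0.067

x_benzene (drum 2) = 0.518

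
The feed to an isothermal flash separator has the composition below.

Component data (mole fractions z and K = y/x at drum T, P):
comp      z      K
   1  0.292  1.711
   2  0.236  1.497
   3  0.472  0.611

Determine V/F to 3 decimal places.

V/F = 0.584

Rachford–Rice: g(V/F) = Σ zᵢ(Kᵢ−1)/(1+V/F(Kᵢ−1)) = 0.
Feasibility: ΣzᵢKᵢ = 1.141, Σzᵢ/Kᵢ = 1.101 — both > 1, two phases present.
Newton iteration, V/F⁰ = 0.53:
  V/F = 0.530: g = 0.0123, g' = -0.228 → V/F = 0.584
Converged at V/F = 0.584.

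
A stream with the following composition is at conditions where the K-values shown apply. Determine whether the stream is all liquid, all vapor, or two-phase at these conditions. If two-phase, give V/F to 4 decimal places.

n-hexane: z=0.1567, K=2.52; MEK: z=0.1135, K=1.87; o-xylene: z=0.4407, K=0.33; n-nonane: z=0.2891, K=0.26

ΣzᵢKᵢ = 0.8277; Σzᵢ/Kᵢ = 2.5703.
Since ΣzᵢKᵢ < 1 the mixture is below its bubble point — single liquid phase.

all liquid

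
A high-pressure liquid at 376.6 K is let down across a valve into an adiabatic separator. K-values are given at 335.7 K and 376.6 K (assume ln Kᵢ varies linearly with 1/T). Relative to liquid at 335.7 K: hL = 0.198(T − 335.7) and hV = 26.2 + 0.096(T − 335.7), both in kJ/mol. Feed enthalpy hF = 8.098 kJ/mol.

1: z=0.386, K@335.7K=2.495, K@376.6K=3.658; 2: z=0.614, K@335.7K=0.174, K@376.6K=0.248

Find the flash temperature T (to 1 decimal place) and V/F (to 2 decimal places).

Adiabatic flash: solve Rachford–Rice at each trial T, then check hF = ψ·hV(T) + (1−ψ)·hL(T).
  T = 335.7 K: K = (2.495, 0.174), RR gives ψ = 0.057, H_out = 1.483 kJ/mol
  T = 376.6 K: K = (3.658, 0.248), RR gives ψ = 0.282, H_out = 14.317 kJ/mol
  T = 356.1 K: K = (3.053, 0.210), RR gives ψ = 0.189, H_out = 8.607 kJ/mol
  T = 345.9 K: K = (2.768, 0.192), RR gives ψ = 0.130, H_out = 5.296 kJ/mol
  T = 351.0 K: K = (2.909, 0.201), RR gives ψ = 0.161, H_out = 7.003 kJ/mol
  T = 353.6 K: K = (2.982, 0.205), RR gives ψ = 0.176, H_out = 7.832 kJ/mol
  T = 354.9 K: K = (3.019, 0.208), RR gives ψ = 0.183, H_out = 8.238 kJ/mol
  T = 354.2 K: K = (2.999, 0.206), RR gives ψ = 0.179, H_out = 8.020 kJ/mol
  T = 354.5 K: K = (3.008, 0.207), RR gives ψ = 0.181, H_out = 8.114 kJ/mol
Linear interpolation between T = 354.2 (H_out = 8.020) and T = 354.5 (H_out = 8.114) on hF = 8.098 gives T ≈ 354.4 K, at which ψ = 0.18.

T = 354.4 K, V/F = 0.18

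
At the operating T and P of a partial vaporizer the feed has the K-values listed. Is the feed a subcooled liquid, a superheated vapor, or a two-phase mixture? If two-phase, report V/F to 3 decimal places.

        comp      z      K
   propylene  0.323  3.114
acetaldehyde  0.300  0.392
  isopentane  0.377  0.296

ΣzᵢKᵢ = 1.235; Σzᵢ/Kᵢ = 2.143.
Both exceed 1, so a two-phase solution exists.
Material balance + equilibrium reduce to Σ zᵢ(Kᵢ−1)/(1+ψ(Kᵢ−1)) = 0.
Newton iteration, ψ⁰ = 0.66:
  ψ = 0.660: g = -0.5153, g' = -1.213 → ψ = 0.235
  ψ = 0.235: g = -0.0748, g' = -1.063 → ψ = 0.165
  ψ = 0.165: g = 0.0034, g' = -1.170 → ψ = 0.168
Converged at ψ = 0.168.

two-phase, V/F = 0.168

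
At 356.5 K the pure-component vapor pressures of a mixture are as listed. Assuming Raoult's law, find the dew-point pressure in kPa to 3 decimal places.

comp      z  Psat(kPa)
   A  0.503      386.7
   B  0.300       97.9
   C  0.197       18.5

At the dew point ψ → 1, so Σzᵢ/Kᵢ = 1 with Kᵢ = Pᵢˢᵃᵗ/P ⇒ 1/P = Σzᵢ/Pᵢˢᵃᵗ.
1/P = 0.503/386.7 + 0.300/97.9 + 0.197/18.5 = 0.015014 ⇒ P = 66.606 kPa

Pdew = 66.606 kPa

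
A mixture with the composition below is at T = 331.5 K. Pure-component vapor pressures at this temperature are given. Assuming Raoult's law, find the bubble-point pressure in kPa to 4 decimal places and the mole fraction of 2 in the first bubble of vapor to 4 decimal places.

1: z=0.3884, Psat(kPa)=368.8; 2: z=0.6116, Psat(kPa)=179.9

Pbub = 253.2688 kPa, y_2 = 0.4344

At the bubble point ψ → 0, so ΣzᵢKᵢ = 1 with Kᵢ = Pᵢˢᵃᵗ/P ⇒ P = ΣzᵢPᵢˢᵃᵗ.
P = 0.3884·368.8 + 0.6116·179.9 = 253.2688 kPa
yᵢ = zᵢPᵢˢᵃᵗ/P ⇒ y_2 = 0.6116·179.9/253.2688 = 0.4344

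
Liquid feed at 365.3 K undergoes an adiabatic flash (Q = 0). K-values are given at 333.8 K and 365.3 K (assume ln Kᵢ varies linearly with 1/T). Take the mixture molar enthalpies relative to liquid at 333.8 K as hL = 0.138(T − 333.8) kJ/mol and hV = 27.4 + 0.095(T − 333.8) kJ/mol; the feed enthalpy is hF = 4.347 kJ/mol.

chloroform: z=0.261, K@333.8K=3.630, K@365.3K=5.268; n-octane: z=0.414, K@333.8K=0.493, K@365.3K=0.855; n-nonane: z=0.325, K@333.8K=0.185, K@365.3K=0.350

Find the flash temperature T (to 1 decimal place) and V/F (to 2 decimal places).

T = 336.3 K, V/F = 0.15

Adiabatic flash: solve Rachford–Rice at each trial T, then check hF = ψ·hV(T) + (1−ψ)·hL(T).
  T = 333.8 K: K = (3.630, 0.493, 0.185), RR gives ψ = 0.123, H_out = 3.378 kJ/mol
  T = 365.3 K: K = (5.268, 0.855, 0.350), RR gives ψ = 0.472, H_out = 16.651 kJ/mol
  T = 349.6 K: K = (4.412, 0.658, 0.258), RR gives ψ = 0.275, H_out = 9.537 kJ/mol
  T = 341.7 K: K = (4.011, 0.571, 0.219), RR gives ψ = 0.197, H_out = 6.416 kJ/mol
  T = 337.8 K: K = (3.820, 0.532, 0.202), RR gives ψ = 0.160, H_out = 4.915 kJ/mol
  T = 335.8 K: K = (3.725, 0.512, 0.193), RR gives ψ = 0.142, H_out = 4.147 kJ/mol
Linear interpolation between T = 335.8 (H_out = 4.147) and T = 337.8 (H_out = 4.915) on hF = 4.347 gives T ≈ 336.3 K, at which ψ = 0.15.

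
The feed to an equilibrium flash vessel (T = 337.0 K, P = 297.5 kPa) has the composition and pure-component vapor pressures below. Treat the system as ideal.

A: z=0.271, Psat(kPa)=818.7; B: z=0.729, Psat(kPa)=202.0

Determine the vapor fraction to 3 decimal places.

ψ = 0.428

Raoult's law: Kᵢ = Pᵢˢᵃᵗ/P = Pᵢˢᵃᵗ/297.5.
  K_A = 818.7/297.5 = 2.75193, K_B = 202.0/297.5 = 0.67899
Let ψ = V/F and solve Σ zᵢ(Kᵢ−1)/(1+ψ(Kᵢ−1)) = 0.
Feasibility: ΣzᵢKᵢ = 1.241, Σzᵢ/Kᵢ = 1.172 — both > 1, two phases present.
Iterate (Newton) starting at ψ = 0.5:
  ψ = 0.500: g = -0.0257, g' = -0.343 → ψ = 0.425
  ψ = 0.425: g = 0.0011, g' = -0.374 → ψ = 0.428
Converged at ψ = 0.428.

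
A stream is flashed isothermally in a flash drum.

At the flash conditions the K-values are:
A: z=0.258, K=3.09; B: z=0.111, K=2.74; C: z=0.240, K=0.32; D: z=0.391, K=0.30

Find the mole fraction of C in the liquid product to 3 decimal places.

x_C = 0.281

Material balance + equilibrium reduce to Σ zᵢ(Kᵢ−1)/(1+ψ(Kᵢ−1)) = 0.
Check two-phase: ΣzᵢKᵢ = 1.295 > 1 and Σzᵢ/Kᵢ = 2.177 > 1, so g(0) = 0.295 > 0 and g(1) = -1.177 < 0.
Newton–Raphson from ψ = 0.5:
  ψ = 0.500: g = -0.3014, g' = -1.074 → ψ = 0.219
  ψ = 0.219: g = -0.0056, g' = -1.127 → ψ = 0.214
Converged at ψ = 0.214.
Compositions from xᵢ = zᵢ/(1+ψ(Kᵢ−1)), yᵢ = Kᵢxᵢ:
  A: x = 0.178, y = 0.551
  B: x = 0.081, y = 0.222
  C: x = 0.281, y = 0.090
  D: x = 0.460, y = 0.138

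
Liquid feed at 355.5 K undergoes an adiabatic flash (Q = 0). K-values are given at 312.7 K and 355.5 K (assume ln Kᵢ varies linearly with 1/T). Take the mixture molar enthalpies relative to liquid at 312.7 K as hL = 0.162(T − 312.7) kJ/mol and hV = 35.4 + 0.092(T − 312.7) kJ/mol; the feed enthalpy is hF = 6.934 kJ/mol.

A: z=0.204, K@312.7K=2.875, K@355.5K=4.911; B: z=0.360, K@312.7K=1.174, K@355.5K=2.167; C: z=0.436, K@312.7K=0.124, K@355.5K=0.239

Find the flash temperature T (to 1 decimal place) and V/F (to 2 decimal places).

Adiabatic flash: solve Rachford–Rice at each trial T, then check hF = ψ·hV(T) + (1−ψ)·hL(T).
  T = 312.7 K: K = (2.875, 1.174, 0.124), RR gives ψ = 0.063, H_out = 2.223 kJ/mol
  T = 355.5 K: K = (4.911, 2.167, 0.239), RR gives ψ = 0.500, H_out = 23.127 kJ/mol
  T = 334.1 K: K = (3.823, 1.627, 0.176), RR gives ψ = 0.322, H_out = 14.389 kJ/mol
  T = 323.4 K: K = (3.331, 1.389, 0.149), RR gives ψ = 0.207, H_out = 8.898 kJ/mol
  T = 318.0 K: K = (3.096, 1.278, 0.136), RR gives ψ = 0.138, H_out = 5.701 kJ/mol
  T = 320.7 K: K = (3.212, 1.333, 0.142), RR gives ψ = 0.173, H_out = 7.340 kJ/mol
  T = 319.4 K: K = (3.156, 1.306, 0.139), RR gives ψ = 0.157, H_out = 6.561 kJ/mol
Linear interpolation between T = 319.4 (H_out = 6.561) and T = 320.7 (H_out = 7.340) on hF = 6.934 gives T ≈ 320.0 K, at which ψ = 0.16.

T = 320.0 K, V/F = 0.16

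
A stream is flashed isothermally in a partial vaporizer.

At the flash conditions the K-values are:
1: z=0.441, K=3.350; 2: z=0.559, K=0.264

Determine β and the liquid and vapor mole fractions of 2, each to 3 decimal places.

Rachford–Rice: g(β) = Σ zᵢ(Kᵢ−1)/(1+β(Kᵢ−1)) = 0.
Feasibility: ΣzᵢKᵢ = 1.625, Σzᵢ/Kᵢ = 2.249 — both > 1, two phases present.
Binary case is linear: z₁(K₁−1)(1+β(K₂−1)) + z₂(K₂−1)(1+β(K₁−1)) = 0
⇒ β = [z₁(K₁−1)+z₂(K₂−1)] / [−(K₁−1)(K₂−1)] = 0.6249/1.7296 = 0.361
Compositions from xᵢ = zᵢ/(1+β(Kᵢ−1)), yᵢ = Kᵢxᵢ:
  1: x = 0.238, y = 0.799
  2: x = 0.762, y = 0.201

β = 0.361, x_2 = 0.762, y_2 = 0.201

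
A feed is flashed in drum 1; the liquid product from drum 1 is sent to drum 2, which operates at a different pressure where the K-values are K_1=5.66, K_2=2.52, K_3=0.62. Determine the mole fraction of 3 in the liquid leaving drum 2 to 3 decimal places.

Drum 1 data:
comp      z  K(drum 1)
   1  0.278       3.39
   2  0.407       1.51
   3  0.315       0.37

x_3 (drum 2) = 0.837

Drum 1:
Material balance + equilibrium reduce to Σ zᵢ(Kᵢ−1)/(1+ψ₁(Kᵢ−1)) = 0.
Check two-phase: ΣzᵢKᵢ = 1.674 > 1 and Σzᵢ/Kᵢ = 1.203 > 1, so g(0) = 0.674 > 0 and g(1) = -0.203 < 0.
Iterate (Newton) starting at ψ₁ = 0.61:
  ψ₁ = 0.610: g = 0.1063, g' = -0.654 → ψ₁ = 0.773
  ψ₁ = 0.773: g = -0.0043, g' = -0.725 → ψ₁ = 0.767
Converged at ψ₁ = 0.767.
Drum-1 compositions:
  1: x = 0.098, y = 0.333
  2: x = 0.293, y = 0.442
  3: x = 0.609, y = 0.225
Drum-2 feed = drum-1 liquid: z₂ = (0.0982, 0.2926, 0.6092).
Drum 2:
Rachford–Rice: g(ψ₂) = Σ zᵢ(Kᵢ−1)/(1+ψ₂(Kᵢ−1)) = 0.
Check two-phase: ΣzᵢKᵢ = 1.671 > 1 and Σzᵢ/Kᵢ = 1.116 > 1, so g(0) = 0.671 > 0 and g(1) = -0.116 < 0.
Newton–Raphson from ψ₂ = 0.5:
  ψ₂ = 0.500: g = 0.1042, g' = -0.545 → ψ₂ = 0.691
  ψ₂ = 0.691: g = 0.0112, g' = -0.442 → ψ₂ = 0.717
Converged at ψ₂ = 0.717.
  1: x = 0.023, y = 0.128
  2: x = 0.140, y = 0.353
  3: x = 0.837, y = 0.519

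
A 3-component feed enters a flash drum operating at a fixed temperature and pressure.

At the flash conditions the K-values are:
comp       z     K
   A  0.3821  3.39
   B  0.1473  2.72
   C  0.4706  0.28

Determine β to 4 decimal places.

β = 0.5194

Rachford–Rice: g(β) = Σ zᵢ(Kᵢ−1)/(1+β(Kᵢ−1)) = 0.
Feasibility: ΣzᵢKᵢ = 1.8277, Σzᵢ/Kᵢ = 1.8476 — both > 1, two phases present.
Newton–Raphson from β = 0.4:
  β = 0.4000: g = 0.14109, g' = -1.2046 → β = 0.5171
  β = 0.5171: g = 0.00270, g' = -1.1779 → β = 0.5194
Converged at β = 0.5194.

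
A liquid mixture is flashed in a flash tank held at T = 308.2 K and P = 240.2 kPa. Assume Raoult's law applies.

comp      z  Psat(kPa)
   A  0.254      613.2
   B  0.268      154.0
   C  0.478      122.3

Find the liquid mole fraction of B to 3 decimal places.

x_B = 0.277

Raoult's law: Kᵢ = Pᵢˢᵃᵗ/P = Pᵢˢᵃᵗ/240.2.
  K_A = 613.2/240.2 = 2.55287, K_B = 154.0/240.2 = 0.64113, K_C = 122.3/240.2 = 0.50916
Rachford–Rice: g(ψ) = Σ zᵢ(Kᵢ−1)/(1+ψ(Kᵢ−1)) = 0.
Feasibility: ΣzᵢKᵢ = 1.064, Σzᵢ/Kᵢ = 1.456 — both > 1, two phases present.
Newton–Raphson from ψ = 0.6:
  ψ = 0.600: g = -0.2509, g' = -0.452 → ψ = 0.044
  ψ = 0.044: g = 0.0315, g' = -0.692 → ψ = 0.090
  ψ = 0.090: g = 0.0014, g' = -0.635 → ψ = 0.092
Converged at ψ = 0.092.
Compositions from xᵢ = zᵢ/(1+ψ(Kᵢ−1)), yᵢ = Kᵢxᵢ:
  A: x = 0.222, y = 0.567
  B: x = 0.277, y = 0.178
  C: x = 0.501, y = 0.255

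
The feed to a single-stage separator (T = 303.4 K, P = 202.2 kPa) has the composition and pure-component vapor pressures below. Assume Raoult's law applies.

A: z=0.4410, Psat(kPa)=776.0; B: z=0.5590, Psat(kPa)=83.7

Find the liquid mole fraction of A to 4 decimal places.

x_A = 0.1712

Raoult's law: Kᵢ = Pᵢˢᵃᵗ/P = Pᵢˢᵃᵗ/202.2.
  K_A = 776.0/202.2 = 3.837784, K_B = 83.7/202.2 = 0.413947
Material balance + equilibrium reduce to Σ zᵢ(Kᵢ−1)/(1+V/F(Kᵢ−1)) = 0.
Check two-phase: ΣzᵢKᵢ = 1.9239 > 1 and Σzᵢ/Kᵢ = 1.4653 > 1, so g(0) = 0.9239 > 0 and g(1) = -0.4653 < 0.
Binary case is linear: z₁(K₁−1)(1+V/F(K₂−1)) + z₂(K₂−1)(1+V/F(K₁−1)) = 0
⇒ V/F = [z₁(K₁−1)+z₂(K₂−1)] / [−(K₁−1)(K₂−1)] = 0.92386/1.66309 = 0.5555
Compositions from xᵢ = zᵢ/(1+V/F(Kᵢ−1)), yᵢ = Kᵢxᵢ:
  A: x = 0.1712, y = 0.6569
  B: x = 0.8288, y = 0.3431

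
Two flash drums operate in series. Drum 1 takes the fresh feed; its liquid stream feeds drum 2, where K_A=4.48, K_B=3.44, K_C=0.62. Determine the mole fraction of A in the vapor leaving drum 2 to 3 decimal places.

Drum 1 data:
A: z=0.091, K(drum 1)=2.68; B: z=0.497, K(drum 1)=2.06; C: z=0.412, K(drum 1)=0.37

Drum 1:
Material balance + equilibrium reduce to Σ zᵢ(Kᵢ−1)/(1+ψ₁(Kᵢ−1)) = 0.
g(0) = ΣzᵢKᵢ − 1 = 0.420 and g(1) = 1 − Σzᵢ/Kᵢ = -0.389, so a root lies in (0, 1).
Newton–Raphson from ψ₁ = 0.39:
  ψ₁ = 0.390: g = 0.1210, g' = -0.661 → ψ₁ = 0.573
  ψ₁ = 0.573: g = -0.0006, g' = -0.683 → ψ₁ = 0.572
Converged at ψ₁ = 0.572.
Drum-1 compositions:
  A: x = 0.046, y = 0.124
  B: x = 0.309, y = 0.637
  C: x = 0.644, y = 0.238
Drum-2 feed = drum-1 liquid: z₂ = (0.0464, 0.3094, 0.6442).
Drum 2:
Newton iteration, ψ₂⁰ = 0.5:
  ψ₂ = 0.500: g = 0.0967, g' = -0.590 → ψ₂ = 0.664
  ψ₂ = 0.664: g = 0.0095, g' = -0.486 → ψ₂ = 0.683
  ψ₂ = 0.683: g = 0.0001, g' = -0.478 → ψ₂ = 0.684
Converged at ψ₂ = 0.684.
  A: x = 0.014, y = 0.062
  B: x = 0.116, y = 0.399
  C: x = 0.870, y = 0.540

y_A (drum 2) = 0.062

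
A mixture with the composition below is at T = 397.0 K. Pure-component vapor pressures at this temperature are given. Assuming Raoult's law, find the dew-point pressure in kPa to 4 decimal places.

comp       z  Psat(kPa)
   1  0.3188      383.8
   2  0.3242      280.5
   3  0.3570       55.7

At the dew point ψ → 1, so Σzᵢ/Kᵢ = 1 with Kᵢ = Pᵢˢᵃᵗ/P ⇒ 1/P = Σzᵢ/Pᵢˢᵃᵗ.
1/P = 0.3188/383.8 + 0.3242/280.5 + 0.3570/55.7 = 0.0083958 ⇒ P = 119.1076 kPa

Pdew = 119.1076 kPa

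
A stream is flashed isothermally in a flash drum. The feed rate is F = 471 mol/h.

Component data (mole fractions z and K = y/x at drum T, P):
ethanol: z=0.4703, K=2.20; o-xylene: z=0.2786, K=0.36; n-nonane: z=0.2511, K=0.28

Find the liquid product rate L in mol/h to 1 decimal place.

Material balance + equilibrium reduce to Σ zᵢ(Kᵢ−1)/(1+V/F(Kᵢ−1)) = 0.
g(0) = ΣzᵢKᵢ − 1 = 0.2053 and g(1) = 1 − Σzᵢ/Kᵢ = -0.8844, so a root lies in (0, 1).
Iterate (Newton) starting at V/F = 0.5:
  V/F = 0.5000: g = -0.19197, g' = -0.8291 → V/F = 0.2685
  V/F = 0.2685: g = -0.01256, g' = -0.7538 → V/F = 0.2518
Converged at V/F = 0.2518.
Then V = V/F·F = 0.2518·471 = 118.6 mol/h and L = F − V = 352.4 mol/h.

L = 352.4 mol/h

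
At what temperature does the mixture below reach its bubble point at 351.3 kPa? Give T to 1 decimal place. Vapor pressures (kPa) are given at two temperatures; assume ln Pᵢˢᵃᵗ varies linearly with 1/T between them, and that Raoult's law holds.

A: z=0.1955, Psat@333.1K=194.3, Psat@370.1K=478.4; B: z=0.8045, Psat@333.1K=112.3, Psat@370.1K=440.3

T = 362.4 K

Bubble-point temperature: ΣzᵢPᵢˢᵃᵗ(T) = P. Interpolate ln Pᵢˢᵃᵗ = aᵢ + bᵢ/T.
  T = 333.1 K: ΣzᵢPᵢˢᵃᵗ = 128.33 kPa
  T = 370.1 K: ΣzᵢPᵢˢᵃᵗ = 447.75 kPa
  T = 351.6 K: ΣzᵢPᵢˢᵃᵗ = 246.47 kPa
  T = 360.9 K: ΣzᵢPᵢˢᵃᵗ = 334.94 kPa
  T = 365.5 K: ΣzᵢPᵢˢᵃᵗ = 387.87 kPa
  T = 363.2 K: ΣzᵢPᵢˢᵃᵗ = 360.58 kPa
Interpolating between 360.9 K and 363.2 K gives T ≈ 362.4 K.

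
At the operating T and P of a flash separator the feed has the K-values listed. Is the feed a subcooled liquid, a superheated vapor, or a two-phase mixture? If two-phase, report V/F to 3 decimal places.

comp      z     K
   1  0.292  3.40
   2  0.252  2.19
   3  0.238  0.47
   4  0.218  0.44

ΣzᵢKᵢ = 1.752; Σzᵢ/Kᵢ = 1.203.
Both exceed 1, so a two-phase solution exists.
Let ψ = V/F and solve Σ zᵢ(Kᵢ−1)/(1+ψ(Kᵢ−1)) = 0.
Iterate (Newton) starting at ψ = 0.42:
  ψ = 0.420: g = 0.2271, g' = -0.803 → ψ = 0.703
  ψ = 0.703: g = 0.0219, g' = -0.694 → ψ = 0.734
Converged at ψ = 0.734.

two-phase, V/F = 0.734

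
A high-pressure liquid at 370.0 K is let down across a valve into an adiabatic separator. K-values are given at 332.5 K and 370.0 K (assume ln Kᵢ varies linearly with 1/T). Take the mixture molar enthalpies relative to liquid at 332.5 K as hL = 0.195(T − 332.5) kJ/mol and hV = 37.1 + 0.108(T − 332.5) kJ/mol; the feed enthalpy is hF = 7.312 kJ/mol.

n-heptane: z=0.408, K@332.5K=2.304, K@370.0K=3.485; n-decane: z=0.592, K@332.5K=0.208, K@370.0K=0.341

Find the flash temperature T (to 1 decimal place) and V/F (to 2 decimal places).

T = 341.3 K, V/F = 0.15

Adiabatic flash: solve Rachford–Rice at each trial T, then check hF = ψ·hV(T) + (1−ψ)·hL(T).
  T = 332.5 K: K = (2.304, 0.208), RR gives ψ = 0.061, H_out = 2.269 kJ/mol
  T = 370.0 K: K = (3.485, 0.341), RR gives ψ = 0.381, H_out = 20.201 kJ/mol
  T = 351.2 K: K = (2.864, 0.270), RR gives ψ = 0.241, H_out = 12.195 kJ/mol
  T = 341.9 K: K = (2.578, 0.238), RR gives ψ = 0.160, H_out = 7.642 kJ/mol
  T = 337.2 K: K = (2.439, 0.223), RR gives ψ = 0.113, H_out = 5.078 kJ/mol
  T = 339.5 K: K = (2.506, 0.230), RR gives ψ = 0.137, H_out = 6.360 kJ/mol
Linear interpolation between T = 339.5 (H_out = 6.360) and T = 341.9 (H_out = 7.642) on hF = 7.312 gives T ≈ 341.3 K, at which ψ = 0.15.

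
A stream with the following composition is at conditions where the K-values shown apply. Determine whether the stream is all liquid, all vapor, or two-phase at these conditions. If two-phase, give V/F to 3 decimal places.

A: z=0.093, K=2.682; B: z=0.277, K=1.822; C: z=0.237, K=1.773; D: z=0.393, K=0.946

ΣzᵢKᵢ = 1.546; Σzᵢ/Kᵢ = 0.736.
Since Σzᵢ/Kᵢ < 1 the mixture is above its dew point — single vapor phase.

all vapor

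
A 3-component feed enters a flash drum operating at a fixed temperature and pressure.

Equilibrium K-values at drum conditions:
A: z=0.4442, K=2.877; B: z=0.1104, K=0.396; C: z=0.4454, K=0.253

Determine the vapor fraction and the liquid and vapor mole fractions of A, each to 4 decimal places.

ψ = 0.3209, x_A = 0.2772, y_A = 0.7976

Material balance + equilibrium reduce to Σ zᵢ(Kᵢ−1)/(1+ψ(Kᵢ−1)) = 0.
g(0) = ΣzᵢKᵢ − 1 = 0.4344 and g(1) = 1 − Σzᵢ/Kᵢ = -1.1937, so a root lies in (0, 1).
Newton iteration, ψ⁰ = 0.44:
  ψ = 0.4400: g = -0.12979, g' = -1.0956 → ψ = 0.3215
  ψ = 0.3215: g = -0.00068, g' = -1.1012 → ψ = 0.3209
Converged at ψ = 0.3209.
Compositions from xᵢ = zᵢ/(1+ψ(Kᵢ−1)), yᵢ = Kᵢxᵢ:
  A: x = 0.2772, y = 0.7976
  B: x = 0.1369, y = 0.0542
  C: x = 0.5858, y = 0.1482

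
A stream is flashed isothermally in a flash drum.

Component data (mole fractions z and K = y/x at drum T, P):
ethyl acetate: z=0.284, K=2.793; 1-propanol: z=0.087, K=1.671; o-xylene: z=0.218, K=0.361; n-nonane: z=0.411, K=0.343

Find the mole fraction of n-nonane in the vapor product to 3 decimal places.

y_n-nonane = 0.156

Newton iteration, β⁰ = 0.67:
  β = 0.670: g = -0.4544, g' = -1.045 → β = 0.235
  β = 0.235: g = -0.0749, g' = -0.852 → β = 0.148
  β = 0.148: g = 0.0030, g' = -0.929 → β = 0.151
Converged at β = 0.151.
Compositions from xᵢ = zᵢ/(1+β(Kᵢ−1)), yᵢ = Kᵢxᵢ:
  ethyl acetate: x = 0.224, y = 0.624
  1-propanol: x = 0.079, y = 0.132
  o-xylene: x = 0.241, y = 0.087
  n-nonane: x = 0.456, y = 0.156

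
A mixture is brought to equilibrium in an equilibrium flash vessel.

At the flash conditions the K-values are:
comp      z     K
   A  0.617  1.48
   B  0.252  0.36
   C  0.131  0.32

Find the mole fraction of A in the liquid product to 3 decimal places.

Material balance + equilibrium reduce to Σ zᵢ(Kᵢ−1)/(1+V/F(Kᵢ−1)) = 0.
Feasibility: ΣzᵢKᵢ = 1.046, Σzᵢ/Kᵢ = 1.526 — both > 1, two phases present.
Newton iteration, V/F⁰ = 0.5:
  V/F = 0.500: g = -0.1333, g' = -0.455 → V/F = 0.207
  V/F = 0.207: g = -0.0201, g' = -0.337 → V/F = 0.147
  V/F = 0.147: g = -0.0004, g' = -0.325 → V/F = 0.146
Converged at V/F = 0.146.
Compositions from xᵢ = zᵢ/(1+V/F(Kᵢ−1)), yᵢ = Kᵢxᵢ:
  A: x = 0.577, y = 0.853
  B: x = 0.278, y = 0.100
  C: x = 0.145, y = 0.047

x_A = 0.577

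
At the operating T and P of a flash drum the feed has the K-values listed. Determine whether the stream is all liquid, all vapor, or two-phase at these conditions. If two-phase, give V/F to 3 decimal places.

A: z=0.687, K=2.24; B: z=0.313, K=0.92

all vapor

ΣzᵢKᵢ = 1.827; Σzᵢ/Kᵢ = 0.647.
Since Σzᵢ/Kᵢ < 1 the mixture is above its dew point — single vapor phase.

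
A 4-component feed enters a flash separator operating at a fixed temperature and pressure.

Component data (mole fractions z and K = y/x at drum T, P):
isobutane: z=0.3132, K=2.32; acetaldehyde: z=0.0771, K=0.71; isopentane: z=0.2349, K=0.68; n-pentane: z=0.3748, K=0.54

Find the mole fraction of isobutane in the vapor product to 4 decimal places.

y_isobutane = 0.5340

Rachford–Rice: g(ψ) = Σ zᵢ(Kᵢ−1)/(1+ψ(Kᵢ−1)) = 0.
Check two-phase: ΣzᵢKᵢ = 1.1435 > 1 and Σzᵢ/Kᵢ = 1.2831 > 1, so g(0) = 0.1435 > 0 and g(1) = -0.2831 < 0.
Newton iteration, ψ⁰ = 0.5:
  ψ = 0.5000: g = -0.09049, g' = -0.3748 → ψ = 0.2585
  ψ = 0.2585: g = 0.00644, g' = -0.4417 → ψ = 0.2731
  ψ = 0.2731: g = 0.00005, g' = -0.4351 → ψ = 0.2732
Converged at ψ = 0.2732.
Compositions from xᵢ = zᵢ/(1+ψ(Kᵢ−1)), yᵢ = Kᵢxᵢ:
  isobutane: x = 0.2302, y = 0.5340
  acetaldehyde: x = 0.0837, y = 0.0595
  isopentane: x = 0.2574, y = 0.1750
  n-pentane: x = 0.4287, y = 0.2315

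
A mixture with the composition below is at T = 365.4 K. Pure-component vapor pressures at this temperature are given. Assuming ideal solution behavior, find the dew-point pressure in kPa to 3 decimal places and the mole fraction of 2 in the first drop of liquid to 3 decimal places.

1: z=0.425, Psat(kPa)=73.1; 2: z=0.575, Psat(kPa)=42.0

At the dew point ψ → 1, so Σzᵢ/Kᵢ = 1 with Kᵢ = Pᵢˢᵃᵗ/P ⇒ 1/P = Σzᵢ/Pᵢˢᵃᵗ.
1/P = 0.425/73.1 + 0.575/42.0 = 0.019504 ⇒ P = 51.270 kPa
xᵢ = zᵢP/Pᵢˢᵃᵗ ⇒ x_2 = 0.575·51.270/42.0 = 0.702

Pdew = 51.270 kPa, x_2 = 0.702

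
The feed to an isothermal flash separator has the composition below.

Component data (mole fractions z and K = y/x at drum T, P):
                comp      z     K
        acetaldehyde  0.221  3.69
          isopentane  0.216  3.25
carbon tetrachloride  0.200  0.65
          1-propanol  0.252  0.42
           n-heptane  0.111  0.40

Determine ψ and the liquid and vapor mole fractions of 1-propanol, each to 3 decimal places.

ψ = 0.623, x_1-propanol = 0.394, y_1-propanol = 0.166

Let ψ = V/F and solve Σ zᵢ(Kᵢ−1)/(1+ψ(Kᵢ−1)) = 0.
Feasibility: ΣzᵢKᵢ = 1.798, Σzᵢ/Kᵢ = 1.312 — both > 1, two phases present.
Iterate (Newton) starting at ψ = 0.5:
  ψ = 0.500: g = 0.0964, g' = -0.819 → ψ = 0.618
  ψ = 0.618: g = 0.0038, g' = -0.764 → ψ = 0.623
Converged at ψ = 0.623.
Compositions from xᵢ = zᵢ/(1+ψ(Kᵢ−1)), yᵢ = Kᵢxᵢ:
  acetaldehyde: x = 0.083, y = 0.305
  isopentane: x = 0.090, y = 0.292
  carbon tetrachloride: x = 0.256, y = 0.166
  1-propanol: x = 0.394, y = 0.166
  n-heptane: x = 0.177, y = 0.071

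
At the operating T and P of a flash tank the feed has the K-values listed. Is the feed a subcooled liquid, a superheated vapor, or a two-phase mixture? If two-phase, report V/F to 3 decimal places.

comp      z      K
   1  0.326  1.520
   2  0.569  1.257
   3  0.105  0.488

superheated vapor

ΣzᵢKᵢ = 1.262; Σzᵢ/Kᵢ = 0.882.
Since Σzᵢ/Kᵢ < 1 the mixture is above its dew point — single vapor phase.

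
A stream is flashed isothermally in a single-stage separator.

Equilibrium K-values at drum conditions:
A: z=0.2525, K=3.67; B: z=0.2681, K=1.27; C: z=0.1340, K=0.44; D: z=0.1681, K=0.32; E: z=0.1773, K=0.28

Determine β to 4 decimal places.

Material balance + equilibrium reduce to Σ zᵢ(Kᵢ−1)/(1+β(Kᵢ−1)) = 0.
Check two-phase: ΣzᵢKᵢ = 1.4296 > 1 and Σzᵢ/Kᵢ = 1.7430 > 1, so g(0) = 0.4296 > 0 and g(1) = -0.7430 < 0.
Newton iteration, β⁰ = 0.5:
  β = 0.5000: g = -0.12438, g' = -0.8292 → β = 0.3500
  β = 0.3500: g = 0.00062, g' = -0.8605 → β = 0.3507
Converged at β = 0.3507.

β = 0.3507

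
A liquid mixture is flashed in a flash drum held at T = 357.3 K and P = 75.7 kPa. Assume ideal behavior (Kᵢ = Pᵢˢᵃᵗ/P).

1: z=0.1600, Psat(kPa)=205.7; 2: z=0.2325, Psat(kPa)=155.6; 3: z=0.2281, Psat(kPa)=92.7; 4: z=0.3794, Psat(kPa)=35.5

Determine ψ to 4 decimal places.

Raoult's law: Kᵢ = Pᵢˢᵃᵗ/P = Pᵢˢᵃᵗ/75.7.
  K_1 = 205.7/75.7 = 2.717305, K_2 = 155.6/75.7 = 2.055482, K_3 = 92.7/75.7 = 1.224571, K_4 = 35.5/75.7 = 0.468956
Let ψ = V/F and solve Σ zᵢ(Kᵢ−1)/(1+ψ(Kᵢ−1)) = 0.
Check two-phase: ΣzᵢKᵢ = 1.3699 > 1 and Σzᵢ/Kᵢ = 1.1673 > 1, so g(0) = 0.3699 > 0 and g(1) = -0.1673 < 0.
Newton iteration, ψ⁰ = 0.5:
  ψ = 0.5000: g = 0.08020, g' = -0.4552 → ψ = 0.6762
  ψ = 0.6762: g = 0.00045, g' = -0.4584 → ψ = 0.6772
Converged at ψ = 0.6772.

ψ = 0.6772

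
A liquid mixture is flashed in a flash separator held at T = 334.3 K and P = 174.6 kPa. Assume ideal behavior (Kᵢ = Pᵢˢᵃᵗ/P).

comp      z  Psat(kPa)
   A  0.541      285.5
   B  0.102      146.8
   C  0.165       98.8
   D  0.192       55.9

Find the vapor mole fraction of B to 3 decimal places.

Raoult's law: Kᵢ = Pᵢˢᵃᵗ/P = Pᵢˢᵃᵗ/174.6.
  K_A = 285.5/174.6 = 1.63517, K_B = 146.8/174.6 = 0.84078, K_C = 98.8/174.6 = 0.56586, K_D = 55.9/174.6 = 0.32016
Material balance + equilibrium reduce to Σ zᵢ(Kᵢ−1)/(1+V/F(Kᵢ−1)) = 0.
g(0) = ΣzᵢKᵢ − 1 = 0.125 and g(1) = 1 − Σzᵢ/Kᵢ = -0.343, so a root lies in (0, 1).
Iterate (Newton) starting at V/F = 0.63:
  V/F = 0.630: g = -0.0995, g' = -0.445 → V/F = 0.406
  V/F = 0.406: g = -0.0115, g' = -0.356 → V/F = 0.374
Converged at V/F = 0.374.
Compositions from xᵢ = zᵢ/(1+V/F(Kᵢ−1)), yᵢ = Kᵢxᵢ:
  A: x = 0.437, y = 0.715
  B: x = 0.108, y = 0.091
  C: x = 0.197, y = 0.111
  D: x = 0.257, y = 0.082

y_B = 0.091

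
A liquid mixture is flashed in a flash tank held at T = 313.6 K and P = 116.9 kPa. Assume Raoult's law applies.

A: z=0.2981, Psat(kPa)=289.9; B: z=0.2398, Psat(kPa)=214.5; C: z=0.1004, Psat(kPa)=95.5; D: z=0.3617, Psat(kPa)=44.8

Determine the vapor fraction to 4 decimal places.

ψ = 0.5873

Raoult's law: Kᵢ = Pᵢˢᵃᵗ/P = Pᵢˢᵃᵗ/116.9.
  K_A = 289.9/116.9 = 2.479897, K_B = 214.5/116.9 = 1.834902, K_C = 95.5/116.9 = 0.816938, K_D = 44.8/116.9 = 0.383234
Let ψ = V/F and solve Σ zᵢ(Kᵢ−1)/(1+ψ(Kᵢ−1)) = 0.
g(0) = ΣzᵢKᵢ − 1 = 0.3999 and g(1) = 1 − Σzᵢ/Kᵢ = -0.3176, so a root lies in (0, 1).
Newton iteration, ψ⁰ = 0.63:
  ψ = 0.6300: g = -0.02613, g' = -0.6190 → ψ = 0.5878
  ψ = 0.5878: g = -0.00032, g' = -0.6048 → ψ = 0.5873
Converged at ψ = 0.5873.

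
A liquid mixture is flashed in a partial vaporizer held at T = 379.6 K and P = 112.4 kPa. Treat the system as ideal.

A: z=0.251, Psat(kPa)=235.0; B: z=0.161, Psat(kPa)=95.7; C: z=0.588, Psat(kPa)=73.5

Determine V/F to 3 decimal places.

Raoult's law: Kᵢ = Pᵢˢᵃᵗ/P = Pᵢˢᵃᵗ/112.4.
  K_A = 235.0/112.4 = 2.09075, K_B = 95.7/112.4 = 0.85142, K_C = 73.5/112.4 = 0.65391
Material balance + equilibrium reduce to Σ zᵢ(Kᵢ−1)/(1+V/F(Kᵢ−1)) = 0.
g(0) = ΣzᵢKᵢ − 1 = 0.046 and g(1) = 1 − Σzᵢ/Kᵢ = -0.208, so a root lies in (0, 1).
Iterate (Newton) starting at V/F = 0.62:
  V/F = 0.620: g = -0.1221, g' = -0.225 → V/F = 0.077
  V/F = 0.077: g = 0.0194, g' = -0.332 → V/F = 0.135
  V/F = 0.135: g = 0.0007, g' = -0.308 → V/F = 0.137
Converged at V/F = 0.137.

V/F = 0.137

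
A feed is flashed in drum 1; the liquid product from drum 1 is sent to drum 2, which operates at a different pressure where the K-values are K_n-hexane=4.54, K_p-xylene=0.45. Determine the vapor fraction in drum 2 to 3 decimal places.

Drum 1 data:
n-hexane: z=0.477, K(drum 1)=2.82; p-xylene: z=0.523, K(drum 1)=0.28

V/F (drum 2) = 0.313

Drum 1:
Rachford–Rice: g(ψ₁) = Σ zᵢ(Kᵢ−1)/(1+ψ₁(Kᵢ−1)) = 0.
g(0) = ΣzᵢKᵢ − 1 = 0.492 and g(1) = 1 − Σzᵢ/Kᵢ = -1.037, so a root lies in (0, 1).
Newton–Raphson from ψ₁ = 0.68:
  ψ₁ = 0.680: g = -0.3498, g' = -1.356 → ψ₁ = 0.422
  ψ₁ = 0.422: g = -0.0500, g' = -1.065 → ψ₁ = 0.375
Converged at ψ₁ = 0.375.
Drum-1 compositions:
  n-hexane: x = 0.283, y = 0.799
  p-xylene: x = 0.717, y = 0.201
Drum-2 feed = drum-1 liquid: z₂ = (0.2835, 0.7165).
Drum 2:
Material balance + equilibrium reduce to Σ zᵢ(Kᵢ−1)/(1+ψ₂(Kᵢ−1)) = 0.
Check two-phase: ΣzᵢKᵢ = 1.609 > 1 and Σzᵢ/Kᵢ = 1.655 > 1, so g(0) = 0.609 > 0 and g(1) = -0.655 < 0.
Binary case is linear: z₁(K₁−1)(1+ψ₂(K₂−1)) + z₂(K₂−1)(1+ψ₂(K₁−1)) = 0
⇒ ψ₂ = [z₁(K₁−1)+z₂(K₂−1)] / [−(K₁−1)(K₂−1)] = 0.6094/1.9470 = 0.313
  n-hexane: x = 0.134, y = 0.611
  p-xylene: x = 0.866, y = 0.389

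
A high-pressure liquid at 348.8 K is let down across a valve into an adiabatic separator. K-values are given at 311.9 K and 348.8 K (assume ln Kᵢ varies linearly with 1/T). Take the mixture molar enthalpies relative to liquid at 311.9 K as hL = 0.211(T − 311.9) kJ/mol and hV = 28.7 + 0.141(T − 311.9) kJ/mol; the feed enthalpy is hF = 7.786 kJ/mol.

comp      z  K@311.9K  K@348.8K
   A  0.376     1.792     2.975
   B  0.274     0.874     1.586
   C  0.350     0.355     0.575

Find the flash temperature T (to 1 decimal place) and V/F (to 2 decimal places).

T = 315.7 K, V/F = 0.25

Adiabatic flash: solve Rachford–Rice at each trial T, then check hF = ψ·hV(T) + (1−ψ)·hL(T).
  T = 311.9 K: K = (1.792, 0.874, 0.355), RR gives ψ = 0.099, H_out = 2.844 kJ/mol
  T = 348.8 K: K = (2.975, 1.586, 0.575), RR gives ψ = 1.000, H_out = 33.903 kJ/mol
  T = 330.4 K: K = (2.343, 1.198, 0.458), RR gives ψ = 0.706, H_out = 23.239 kJ/mol
  T = 321.1 K: K = (2.056, 1.027, 0.405), RR gives ψ = 0.430, H_out = 14.018 kJ/mol
  T = 316.5 K: K = (1.921, 0.949, 0.379), RR gives ψ = 0.275, H_out = 8.783 kJ/mol
  T = 314.2 K: K = (1.856, 0.911, 0.367), RR gives ψ = 0.190, H_out = 5.918 kJ/mol
Linear interpolation between T = 314.2 (H_out = 5.918) and T = 316.5 (H_out = 8.783) on hF = 7.786 gives T ≈ 315.7 K, at which ψ = 0.25.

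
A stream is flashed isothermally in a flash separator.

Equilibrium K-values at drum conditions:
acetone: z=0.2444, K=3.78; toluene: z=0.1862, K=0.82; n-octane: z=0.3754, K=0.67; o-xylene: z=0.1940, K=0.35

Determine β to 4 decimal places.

Material balance + equilibrium reduce to Σ zᵢ(Kᵢ−1)/(1+β(Kᵢ−1)) = 0.
g(0) = ΣzᵢKᵢ − 1 = 0.3959 and g(1) = 1 − Σzᵢ/Kᵢ = -0.4063, so a root lies in (0, 1).
Newton–Raphson from β = 0.3:
  β = 0.3000: g = 0.04090, g' = -0.7451 → β = 0.3549
  β = 0.3549: g = 0.00198, g' = -0.6764 → β = 0.3578
Converged at β = 0.3578.

β = 0.3578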